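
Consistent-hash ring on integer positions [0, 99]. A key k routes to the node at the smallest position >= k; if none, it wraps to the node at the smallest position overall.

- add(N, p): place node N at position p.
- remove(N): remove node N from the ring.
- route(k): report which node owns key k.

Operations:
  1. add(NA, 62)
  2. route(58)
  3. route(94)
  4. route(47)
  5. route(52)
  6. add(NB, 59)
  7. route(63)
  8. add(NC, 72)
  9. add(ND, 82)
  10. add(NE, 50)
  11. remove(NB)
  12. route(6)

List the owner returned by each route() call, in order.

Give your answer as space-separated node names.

Answer: NA NA NA NA NB NE

Derivation:
Op 1: add NA@62 -> ring=[62:NA]
Op 2: route key 58: smallest pos >= 58 is 62 -> NA
Op 3: route key 94: none >= 94, wrap to smallest pos 62 -> NA
Op 4: route key 47: smallest pos >= 47 is 62 -> NA
Op 5: route key 52: smallest pos >= 52 is 62 -> NA
Op 6: add NB@59 -> ring=[59:NB,62:NA]
Op 7: route key 63: none >= 63, wrap to smallest pos 59 -> NB
Op 8: add NC@72 -> ring=[59:NB,62:NA,72:NC]
Op 9: add ND@82 -> ring=[59:NB,62:NA,72:NC,82:ND]
Op 10: add NE@50 -> ring=[50:NE,59:NB,62:NA,72:NC,82:ND]
Op 11: remove NB -> ring=[50:NE,62:NA,72:NC,82:ND]
Op 12: route key 6: smallest pos >= 6 is 50 -> NE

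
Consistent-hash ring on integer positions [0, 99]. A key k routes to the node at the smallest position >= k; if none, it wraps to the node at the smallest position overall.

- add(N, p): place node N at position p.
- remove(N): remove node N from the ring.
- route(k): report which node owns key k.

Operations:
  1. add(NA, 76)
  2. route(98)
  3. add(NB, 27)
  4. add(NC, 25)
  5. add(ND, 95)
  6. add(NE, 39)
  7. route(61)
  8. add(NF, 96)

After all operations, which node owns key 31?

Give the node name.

Answer: NE

Derivation:
Op 1: add NA@76 -> ring=[76:NA]
Op 2: route key 98: none >= 98, wrap to smallest pos 76 -> NA
Op 3: add NB@27 -> ring=[27:NB,76:NA]
Op 4: add NC@25 -> ring=[25:NC,27:NB,76:NA]
Op 5: add ND@95 -> ring=[25:NC,27:NB,76:NA,95:ND]
Op 6: add NE@39 -> ring=[25:NC,27:NB,39:NE,76:NA,95:ND]
Op 7: route key 61: smallest pos >= 61 is 76 -> NA
Op 8: add NF@96 -> ring=[25:NC,27:NB,39:NE,76:NA,95:ND,96:NF]
Final route key 31: smallest pos >= 31 is 39 -> NE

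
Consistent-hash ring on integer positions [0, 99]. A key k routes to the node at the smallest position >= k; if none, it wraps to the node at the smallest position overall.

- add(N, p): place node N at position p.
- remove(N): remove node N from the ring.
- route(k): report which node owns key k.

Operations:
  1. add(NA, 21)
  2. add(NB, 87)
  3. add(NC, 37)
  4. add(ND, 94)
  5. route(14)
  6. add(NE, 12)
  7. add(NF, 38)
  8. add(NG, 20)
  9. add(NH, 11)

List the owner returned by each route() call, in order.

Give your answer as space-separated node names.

Op 1: add NA@21 -> ring=[21:NA]
Op 2: add NB@87 -> ring=[21:NA,87:NB]
Op 3: add NC@37 -> ring=[21:NA,37:NC,87:NB]
Op 4: add ND@94 -> ring=[21:NA,37:NC,87:NB,94:ND]
Op 5: route key 14: smallest pos >= 14 is 21 -> NA
Op 6: add NE@12 -> ring=[12:NE,21:NA,37:NC,87:NB,94:ND]
Op 7: add NF@38 -> ring=[12:NE,21:NA,37:NC,38:NF,87:NB,94:ND]
Op 8: add NG@20 -> ring=[12:NE,20:NG,21:NA,37:NC,38:NF,87:NB,94:ND]
Op 9: add NH@11 -> ring=[11:NH,12:NE,20:NG,21:NA,37:NC,38:NF,87:NB,94:ND]

Answer: NA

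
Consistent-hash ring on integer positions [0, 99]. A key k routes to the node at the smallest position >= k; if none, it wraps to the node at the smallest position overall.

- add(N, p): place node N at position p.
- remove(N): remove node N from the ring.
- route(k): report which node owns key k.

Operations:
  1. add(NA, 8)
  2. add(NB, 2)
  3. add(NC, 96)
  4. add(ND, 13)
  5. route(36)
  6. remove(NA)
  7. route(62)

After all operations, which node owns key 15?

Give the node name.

Answer: NC

Derivation:
Op 1: add NA@8 -> ring=[8:NA]
Op 2: add NB@2 -> ring=[2:NB,8:NA]
Op 3: add NC@96 -> ring=[2:NB,8:NA,96:NC]
Op 4: add ND@13 -> ring=[2:NB,8:NA,13:ND,96:NC]
Op 5: route key 36: smallest pos >= 36 is 96 -> NC
Op 6: remove NA -> ring=[2:NB,13:ND,96:NC]
Op 7: route key 62: smallest pos >= 62 is 96 -> NC
Final route key 15: smallest pos >= 15 is 96 -> NC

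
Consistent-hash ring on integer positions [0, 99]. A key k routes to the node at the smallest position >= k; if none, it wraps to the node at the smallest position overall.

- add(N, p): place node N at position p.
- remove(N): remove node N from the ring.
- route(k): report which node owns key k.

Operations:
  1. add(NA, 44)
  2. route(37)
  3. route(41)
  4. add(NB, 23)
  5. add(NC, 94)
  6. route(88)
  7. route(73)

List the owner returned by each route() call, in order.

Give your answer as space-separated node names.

Op 1: add NA@44 -> ring=[44:NA]
Op 2: route key 37: smallest pos >= 37 is 44 -> NA
Op 3: route key 41: smallest pos >= 41 is 44 -> NA
Op 4: add NB@23 -> ring=[23:NB,44:NA]
Op 5: add NC@94 -> ring=[23:NB,44:NA,94:NC]
Op 6: route key 88: smallest pos >= 88 is 94 -> NC
Op 7: route key 73: smallest pos >= 73 is 94 -> NC

Answer: NA NA NC NC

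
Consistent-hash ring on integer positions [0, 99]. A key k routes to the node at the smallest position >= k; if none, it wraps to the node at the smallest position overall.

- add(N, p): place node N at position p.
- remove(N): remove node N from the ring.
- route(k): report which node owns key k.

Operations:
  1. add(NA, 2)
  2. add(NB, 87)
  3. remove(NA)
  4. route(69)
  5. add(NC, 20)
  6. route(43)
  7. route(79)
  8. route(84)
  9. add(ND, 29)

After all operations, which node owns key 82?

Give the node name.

Op 1: add NA@2 -> ring=[2:NA]
Op 2: add NB@87 -> ring=[2:NA,87:NB]
Op 3: remove NA -> ring=[87:NB]
Op 4: route key 69: smallest pos >= 69 is 87 -> NB
Op 5: add NC@20 -> ring=[20:NC,87:NB]
Op 6: route key 43: smallest pos >= 43 is 87 -> NB
Op 7: route key 79: smallest pos >= 79 is 87 -> NB
Op 8: route key 84: smallest pos >= 84 is 87 -> NB
Op 9: add ND@29 -> ring=[20:NC,29:ND,87:NB]
Final route key 82: smallest pos >= 82 is 87 -> NB

Answer: NB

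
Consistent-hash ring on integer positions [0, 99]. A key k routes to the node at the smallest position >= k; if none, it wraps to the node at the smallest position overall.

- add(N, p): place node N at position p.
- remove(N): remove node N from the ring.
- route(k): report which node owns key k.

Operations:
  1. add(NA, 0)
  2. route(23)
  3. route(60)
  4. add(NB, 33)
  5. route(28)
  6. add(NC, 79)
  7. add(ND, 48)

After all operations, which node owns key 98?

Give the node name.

Op 1: add NA@0 -> ring=[0:NA]
Op 2: route key 23: none >= 23, wrap to smallest pos 0 -> NA
Op 3: route key 60: none >= 60, wrap to smallest pos 0 -> NA
Op 4: add NB@33 -> ring=[0:NA,33:NB]
Op 5: route key 28: smallest pos >= 28 is 33 -> NB
Op 6: add NC@79 -> ring=[0:NA,33:NB,79:NC]
Op 7: add ND@48 -> ring=[0:NA,33:NB,48:ND,79:NC]
Final route key 98: none >= 98, wrap to smallest pos 0 -> NA

Answer: NA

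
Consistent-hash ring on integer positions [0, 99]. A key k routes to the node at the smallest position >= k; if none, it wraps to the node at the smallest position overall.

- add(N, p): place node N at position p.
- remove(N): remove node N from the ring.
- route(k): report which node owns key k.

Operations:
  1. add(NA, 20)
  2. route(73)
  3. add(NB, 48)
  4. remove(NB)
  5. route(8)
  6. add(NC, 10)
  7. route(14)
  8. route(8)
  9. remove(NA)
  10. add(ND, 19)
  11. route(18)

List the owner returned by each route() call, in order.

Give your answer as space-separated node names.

Op 1: add NA@20 -> ring=[20:NA]
Op 2: route key 73: none >= 73, wrap to smallest pos 20 -> NA
Op 3: add NB@48 -> ring=[20:NA,48:NB]
Op 4: remove NB -> ring=[20:NA]
Op 5: route key 8: smallest pos >= 8 is 20 -> NA
Op 6: add NC@10 -> ring=[10:NC,20:NA]
Op 7: route key 14: smallest pos >= 14 is 20 -> NA
Op 8: route key 8: smallest pos >= 8 is 10 -> NC
Op 9: remove NA -> ring=[10:NC]
Op 10: add ND@19 -> ring=[10:NC,19:ND]
Op 11: route key 18: smallest pos >= 18 is 19 -> ND

Answer: NA NA NA NC ND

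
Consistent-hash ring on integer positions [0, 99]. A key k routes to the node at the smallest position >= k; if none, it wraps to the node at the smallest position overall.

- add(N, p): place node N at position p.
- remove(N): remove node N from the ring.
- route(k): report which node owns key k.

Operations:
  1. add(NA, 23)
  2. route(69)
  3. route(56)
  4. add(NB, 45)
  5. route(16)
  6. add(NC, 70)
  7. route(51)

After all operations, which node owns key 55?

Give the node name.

Op 1: add NA@23 -> ring=[23:NA]
Op 2: route key 69: none >= 69, wrap to smallest pos 23 -> NA
Op 3: route key 56: none >= 56, wrap to smallest pos 23 -> NA
Op 4: add NB@45 -> ring=[23:NA,45:NB]
Op 5: route key 16: smallest pos >= 16 is 23 -> NA
Op 6: add NC@70 -> ring=[23:NA,45:NB,70:NC]
Op 7: route key 51: smallest pos >= 51 is 70 -> NC
Final route key 55: smallest pos >= 55 is 70 -> NC

Answer: NC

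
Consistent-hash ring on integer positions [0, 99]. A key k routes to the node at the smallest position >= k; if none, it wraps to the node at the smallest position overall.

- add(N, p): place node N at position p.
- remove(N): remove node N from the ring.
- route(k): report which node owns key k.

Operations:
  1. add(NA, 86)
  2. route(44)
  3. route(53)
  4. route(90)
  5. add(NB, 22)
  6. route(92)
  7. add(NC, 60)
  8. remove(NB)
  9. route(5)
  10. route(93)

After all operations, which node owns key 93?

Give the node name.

Answer: NC

Derivation:
Op 1: add NA@86 -> ring=[86:NA]
Op 2: route key 44: smallest pos >= 44 is 86 -> NA
Op 3: route key 53: smallest pos >= 53 is 86 -> NA
Op 4: route key 90: none >= 90, wrap to smallest pos 86 -> NA
Op 5: add NB@22 -> ring=[22:NB,86:NA]
Op 6: route key 92: none >= 92, wrap to smallest pos 22 -> NB
Op 7: add NC@60 -> ring=[22:NB,60:NC,86:NA]
Op 8: remove NB -> ring=[60:NC,86:NA]
Op 9: route key 5: smallest pos >= 5 is 60 -> NC
Op 10: route key 93: none >= 93, wrap to smallest pos 60 -> NC
Final route key 93: none >= 93, wrap to smallest pos 60 -> NC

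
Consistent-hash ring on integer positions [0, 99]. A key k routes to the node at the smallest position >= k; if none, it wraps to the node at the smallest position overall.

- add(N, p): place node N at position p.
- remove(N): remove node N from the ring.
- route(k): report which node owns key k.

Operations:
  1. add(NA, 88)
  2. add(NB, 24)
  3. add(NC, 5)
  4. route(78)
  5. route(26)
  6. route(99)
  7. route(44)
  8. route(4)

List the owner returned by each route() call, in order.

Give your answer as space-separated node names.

Answer: NA NA NC NA NC

Derivation:
Op 1: add NA@88 -> ring=[88:NA]
Op 2: add NB@24 -> ring=[24:NB,88:NA]
Op 3: add NC@5 -> ring=[5:NC,24:NB,88:NA]
Op 4: route key 78: smallest pos >= 78 is 88 -> NA
Op 5: route key 26: smallest pos >= 26 is 88 -> NA
Op 6: route key 99: none >= 99, wrap to smallest pos 5 -> NC
Op 7: route key 44: smallest pos >= 44 is 88 -> NA
Op 8: route key 4: smallest pos >= 4 is 5 -> NC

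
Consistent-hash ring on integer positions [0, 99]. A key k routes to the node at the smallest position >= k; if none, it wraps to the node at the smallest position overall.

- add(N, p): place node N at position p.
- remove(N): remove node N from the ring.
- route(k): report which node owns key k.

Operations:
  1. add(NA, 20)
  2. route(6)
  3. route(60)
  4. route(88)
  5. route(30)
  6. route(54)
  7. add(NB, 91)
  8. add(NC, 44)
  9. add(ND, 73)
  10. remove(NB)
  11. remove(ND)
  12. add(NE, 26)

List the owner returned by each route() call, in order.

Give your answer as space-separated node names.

Op 1: add NA@20 -> ring=[20:NA]
Op 2: route key 6: smallest pos >= 6 is 20 -> NA
Op 3: route key 60: none >= 60, wrap to smallest pos 20 -> NA
Op 4: route key 88: none >= 88, wrap to smallest pos 20 -> NA
Op 5: route key 30: none >= 30, wrap to smallest pos 20 -> NA
Op 6: route key 54: none >= 54, wrap to smallest pos 20 -> NA
Op 7: add NB@91 -> ring=[20:NA,91:NB]
Op 8: add NC@44 -> ring=[20:NA,44:NC,91:NB]
Op 9: add ND@73 -> ring=[20:NA,44:NC,73:ND,91:NB]
Op 10: remove NB -> ring=[20:NA,44:NC,73:ND]
Op 11: remove ND -> ring=[20:NA,44:NC]
Op 12: add NE@26 -> ring=[20:NA,26:NE,44:NC]

Answer: NA NA NA NA NA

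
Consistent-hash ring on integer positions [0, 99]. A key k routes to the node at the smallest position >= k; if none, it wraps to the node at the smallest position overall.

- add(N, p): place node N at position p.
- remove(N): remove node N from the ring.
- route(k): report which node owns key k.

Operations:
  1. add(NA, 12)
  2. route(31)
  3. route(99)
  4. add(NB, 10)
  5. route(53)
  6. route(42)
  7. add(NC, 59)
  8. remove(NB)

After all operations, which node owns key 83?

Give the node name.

Answer: NA

Derivation:
Op 1: add NA@12 -> ring=[12:NA]
Op 2: route key 31: none >= 31, wrap to smallest pos 12 -> NA
Op 3: route key 99: none >= 99, wrap to smallest pos 12 -> NA
Op 4: add NB@10 -> ring=[10:NB,12:NA]
Op 5: route key 53: none >= 53, wrap to smallest pos 10 -> NB
Op 6: route key 42: none >= 42, wrap to smallest pos 10 -> NB
Op 7: add NC@59 -> ring=[10:NB,12:NA,59:NC]
Op 8: remove NB -> ring=[12:NA,59:NC]
Final route key 83: none >= 83, wrap to smallest pos 12 -> NA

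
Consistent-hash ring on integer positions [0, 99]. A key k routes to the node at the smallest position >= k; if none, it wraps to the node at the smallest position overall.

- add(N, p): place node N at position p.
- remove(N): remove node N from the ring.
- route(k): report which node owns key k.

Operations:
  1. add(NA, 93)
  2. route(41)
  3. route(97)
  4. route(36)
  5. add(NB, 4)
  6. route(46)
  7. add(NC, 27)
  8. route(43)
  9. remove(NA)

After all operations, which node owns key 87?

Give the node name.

Answer: NB

Derivation:
Op 1: add NA@93 -> ring=[93:NA]
Op 2: route key 41: smallest pos >= 41 is 93 -> NA
Op 3: route key 97: none >= 97, wrap to smallest pos 93 -> NA
Op 4: route key 36: smallest pos >= 36 is 93 -> NA
Op 5: add NB@4 -> ring=[4:NB,93:NA]
Op 6: route key 46: smallest pos >= 46 is 93 -> NA
Op 7: add NC@27 -> ring=[4:NB,27:NC,93:NA]
Op 8: route key 43: smallest pos >= 43 is 93 -> NA
Op 9: remove NA -> ring=[4:NB,27:NC]
Final route key 87: none >= 87, wrap to smallest pos 4 -> NB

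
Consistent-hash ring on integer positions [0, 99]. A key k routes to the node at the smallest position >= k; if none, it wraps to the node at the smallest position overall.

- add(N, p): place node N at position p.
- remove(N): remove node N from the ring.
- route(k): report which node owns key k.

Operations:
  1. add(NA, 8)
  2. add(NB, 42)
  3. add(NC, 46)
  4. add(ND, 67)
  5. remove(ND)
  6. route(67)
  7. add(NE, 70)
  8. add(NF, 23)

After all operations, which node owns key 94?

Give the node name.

Op 1: add NA@8 -> ring=[8:NA]
Op 2: add NB@42 -> ring=[8:NA,42:NB]
Op 3: add NC@46 -> ring=[8:NA,42:NB,46:NC]
Op 4: add ND@67 -> ring=[8:NA,42:NB,46:NC,67:ND]
Op 5: remove ND -> ring=[8:NA,42:NB,46:NC]
Op 6: route key 67: none >= 67, wrap to smallest pos 8 -> NA
Op 7: add NE@70 -> ring=[8:NA,42:NB,46:NC,70:NE]
Op 8: add NF@23 -> ring=[8:NA,23:NF,42:NB,46:NC,70:NE]
Final route key 94: none >= 94, wrap to smallest pos 8 -> NA

Answer: NA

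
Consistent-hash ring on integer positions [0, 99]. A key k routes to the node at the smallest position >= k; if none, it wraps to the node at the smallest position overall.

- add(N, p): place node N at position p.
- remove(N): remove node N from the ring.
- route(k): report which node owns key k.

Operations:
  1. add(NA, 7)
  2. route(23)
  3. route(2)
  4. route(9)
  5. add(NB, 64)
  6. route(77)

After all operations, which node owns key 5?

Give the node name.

Answer: NA

Derivation:
Op 1: add NA@7 -> ring=[7:NA]
Op 2: route key 23: none >= 23, wrap to smallest pos 7 -> NA
Op 3: route key 2: smallest pos >= 2 is 7 -> NA
Op 4: route key 9: none >= 9, wrap to smallest pos 7 -> NA
Op 5: add NB@64 -> ring=[7:NA,64:NB]
Op 6: route key 77: none >= 77, wrap to smallest pos 7 -> NA
Final route key 5: smallest pos >= 5 is 7 -> NA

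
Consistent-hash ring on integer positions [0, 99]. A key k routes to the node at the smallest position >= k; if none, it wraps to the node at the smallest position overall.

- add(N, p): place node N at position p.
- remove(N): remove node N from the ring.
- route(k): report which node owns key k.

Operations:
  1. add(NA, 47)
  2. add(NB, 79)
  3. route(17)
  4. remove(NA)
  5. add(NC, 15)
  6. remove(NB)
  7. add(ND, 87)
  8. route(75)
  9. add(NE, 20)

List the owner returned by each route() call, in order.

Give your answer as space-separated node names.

Op 1: add NA@47 -> ring=[47:NA]
Op 2: add NB@79 -> ring=[47:NA,79:NB]
Op 3: route key 17: smallest pos >= 17 is 47 -> NA
Op 4: remove NA -> ring=[79:NB]
Op 5: add NC@15 -> ring=[15:NC,79:NB]
Op 6: remove NB -> ring=[15:NC]
Op 7: add ND@87 -> ring=[15:NC,87:ND]
Op 8: route key 75: smallest pos >= 75 is 87 -> ND
Op 9: add NE@20 -> ring=[15:NC,20:NE,87:ND]

Answer: NA ND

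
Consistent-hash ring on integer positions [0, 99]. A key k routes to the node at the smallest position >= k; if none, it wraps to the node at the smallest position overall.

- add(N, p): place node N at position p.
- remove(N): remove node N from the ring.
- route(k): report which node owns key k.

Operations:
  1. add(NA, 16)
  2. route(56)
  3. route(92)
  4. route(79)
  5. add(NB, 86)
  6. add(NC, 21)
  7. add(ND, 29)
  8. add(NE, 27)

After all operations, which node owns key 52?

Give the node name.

Op 1: add NA@16 -> ring=[16:NA]
Op 2: route key 56: none >= 56, wrap to smallest pos 16 -> NA
Op 3: route key 92: none >= 92, wrap to smallest pos 16 -> NA
Op 4: route key 79: none >= 79, wrap to smallest pos 16 -> NA
Op 5: add NB@86 -> ring=[16:NA,86:NB]
Op 6: add NC@21 -> ring=[16:NA,21:NC,86:NB]
Op 7: add ND@29 -> ring=[16:NA,21:NC,29:ND,86:NB]
Op 8: add NE@27 -> ring=[16:NA,21:NC,27:NE,29:ND,86:NB]
Final route key 52: smallest pos >= 52 is 86 -> NB

Answer: NB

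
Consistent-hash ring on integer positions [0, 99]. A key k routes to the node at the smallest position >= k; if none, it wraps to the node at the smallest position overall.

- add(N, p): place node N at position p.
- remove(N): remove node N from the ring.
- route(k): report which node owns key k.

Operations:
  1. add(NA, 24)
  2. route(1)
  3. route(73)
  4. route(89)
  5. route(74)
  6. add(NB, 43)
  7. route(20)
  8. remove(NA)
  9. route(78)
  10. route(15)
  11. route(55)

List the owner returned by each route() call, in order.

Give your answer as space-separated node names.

Answer: NA NA NA NA NA NB NB NB

Derivation:
Op 1: add NA@24 -> ring=[24:NA]
Op 2: route key 1: smallest pos >= 1 is 24 -> NA
Op 3: route key 73: none >= 73, wrap to smallest pos 24 -> NA
Op 4: route key 89: none >= 89, wrap to smallest pos 24 -> NA
Op 5: route key 74: none >= 74, wrap to smallest pos 24 -> NA
Op 6: add NB@43 -> ring=[24:NA,43:NB]
Op 7: route key 20: smallest pos >= 20 is 24 -> NA
Op 8: remove NA -> ring=[43:NB]
Op 9: route key 78: none >= 78, wrap to smallest pos 43 -> NB
Op 10: route key 15: smallest pos >= 15 is 43 -> NB
Op 11: route key 55: none >= 55, wrap to smallest pos 43 -> NB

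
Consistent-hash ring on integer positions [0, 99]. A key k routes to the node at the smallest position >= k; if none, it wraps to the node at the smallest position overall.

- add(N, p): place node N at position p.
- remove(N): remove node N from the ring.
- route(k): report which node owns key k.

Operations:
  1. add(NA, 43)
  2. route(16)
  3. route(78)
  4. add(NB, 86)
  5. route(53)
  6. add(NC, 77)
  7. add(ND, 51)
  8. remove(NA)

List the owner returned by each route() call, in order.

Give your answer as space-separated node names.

Op 1: add NA@43 -> ring=[43:NA]
Op 2: route key 16: smallest pos >= 16 is 43 -> NA
Op 3: route key 78: none >= 78, wrap to smallest pos 43 -> NA
Op 4: add NB@86 -> ring=[43:NA,86:NB]
Op 5: route key 53: smallest pos >= 53 is 86 -> NB
Op 6: add NC@77 -> ring=[43:NA,77:NC,86:NB]
Op 7: add ND@51 -> ring=[43:NA,51:ND,77:NC,86:NB]
Op 8: remove NA -> ring=[51:ND,77:NC,86:NB]

Answer: NA NA NB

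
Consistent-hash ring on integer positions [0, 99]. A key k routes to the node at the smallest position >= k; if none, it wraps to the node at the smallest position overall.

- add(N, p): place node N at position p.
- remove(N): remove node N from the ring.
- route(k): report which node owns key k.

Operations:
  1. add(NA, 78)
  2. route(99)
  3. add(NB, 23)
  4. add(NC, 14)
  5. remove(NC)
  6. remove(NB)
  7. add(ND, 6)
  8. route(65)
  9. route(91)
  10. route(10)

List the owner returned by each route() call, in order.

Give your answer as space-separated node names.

Answer: NA NA ND NA

Derivation:
Op 1: add NA@78 -> ring=[78:NA]
Op 2: route key 99: none >= 99, wrap to smallest pos 78 -> NA
Op 3: add NB@23 -> ring=[23:NB,78:NA]
Op 4: add NC@14 -> ring=[14:NC,23:NB,78:NA]
Op 5: remove NC -> ring=[23:NB,78:NA]
Op 6: remove NB -> ring=[78:NA]
Op 7: add ND@6 -> ring=[6:ND,78:NA]
Op 8: route key 65: smallest pos >= 65 is 78 -> NA
Op 9: route key 91: none >= 91, wrap to smallest pos 6 -> ND
Op 10: route key 10: smallest pos >= 10 is 78 -> NA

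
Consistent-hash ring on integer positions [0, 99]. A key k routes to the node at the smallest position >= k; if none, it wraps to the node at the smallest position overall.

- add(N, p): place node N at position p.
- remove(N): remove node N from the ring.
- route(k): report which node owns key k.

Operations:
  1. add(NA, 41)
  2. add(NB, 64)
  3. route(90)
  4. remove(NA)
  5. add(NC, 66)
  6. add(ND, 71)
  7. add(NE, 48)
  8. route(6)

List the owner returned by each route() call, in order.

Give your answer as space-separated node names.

Answer: NA NE

Derivation:
Op 1: add NA@41 -> ring=[41:NA]
Op 2: add NB@64 -> ring=[41:NA,64:NB]
Op 3: route key 90: none >= 90, wrap to smallest pos 41 -> NA
Op 4: remove NA -> ring=[64:NB]
Op 5: add NC@66 -> ring=[64:NB,66:NC]
Op 6: add ND@71 -> ring=[64:NB,66:NC,71:ND]
Op 7: add NE@48 -> ring=[48:NE,64:NB,66:NC,71:ND]
Op 8: route key 6: smallest pos >= 6 is 48 -> NE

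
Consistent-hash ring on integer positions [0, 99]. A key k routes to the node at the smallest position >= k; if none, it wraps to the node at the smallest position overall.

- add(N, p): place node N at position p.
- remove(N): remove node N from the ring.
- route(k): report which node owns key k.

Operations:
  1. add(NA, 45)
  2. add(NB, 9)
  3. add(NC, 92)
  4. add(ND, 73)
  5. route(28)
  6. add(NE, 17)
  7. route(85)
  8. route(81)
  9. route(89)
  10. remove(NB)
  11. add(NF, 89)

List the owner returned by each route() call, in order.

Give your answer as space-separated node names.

Answer: NA NC NC NC

Derivation:
Op 1: add NA@45 -> ring=[45:NA]
Op 2: add NB@9 -> ring=[9:NB,45:NA]
Op 3: add NC@92 -> ring=[9:NB,45:NA,92:NC]
Op 4: add ND@73 -> ring=[9:NB,45:NA,73:ND,92:NC]
Op 5: route key 28: smallest pos >= 28 is 45 -> NA
Op 6: add NE@17 -> ring=[9:NB,17:NE,45:NA,73:ND,92:NC]
Op 7: route key 85: smallest pos >= 85 is 92 -> NC
Op 8: route key 81: smallest pos >= 81 is 92 -> NC
Op 9: route key 89: smallest pos >= 89 is 92 -> NC
Op 10: remove NB -> ring=[17:NE,45:NA,73:ND,92:NC]
Op 11: add NF@89 -> ring=[17:NE,45:NA,73:ND,89:NF,92:NC]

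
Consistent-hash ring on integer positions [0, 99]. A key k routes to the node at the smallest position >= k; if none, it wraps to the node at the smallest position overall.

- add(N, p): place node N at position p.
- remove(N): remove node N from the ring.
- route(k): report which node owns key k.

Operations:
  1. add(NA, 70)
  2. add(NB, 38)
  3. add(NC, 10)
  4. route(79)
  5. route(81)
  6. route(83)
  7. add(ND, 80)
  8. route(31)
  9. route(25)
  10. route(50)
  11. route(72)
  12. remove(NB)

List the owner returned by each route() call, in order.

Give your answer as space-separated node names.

Op 1: add NA@70 -> ring=[70:NA]
Op 2: add NB@38 -> ring=[38:NB,70:NA]
Op 3: add NC@10 -> ring=[10:NC,38:NB,70:NA]
Op 4: route key 79: none >= 79, wrap to smallest pos 10 -> NC
Op 5: route key 81: none >= 81, wrap to smallest pos 10 -> NC
Op 6: route key 83: none >= 83, wrap to smallest pos 10 -> NC
Op 7: add ND@80 -> ring=[10:NC,38:NB,70:NA,80:ND]
Op 8: route key 31: smallest pos >= 31 is 38 -> NB
Op 9: route key 25: smallest pos >= 25 is 38 -> NB
Op 10: route key 50: smallest pos >= 50 is 70 -> NA
Op 11: route key 72: smallest pos >= 72 is 80 -> ND
Op 12: remove NB -> ring=[10:NC,70:NA,80:ND]

Answer: NC NC NC NB NB NA ND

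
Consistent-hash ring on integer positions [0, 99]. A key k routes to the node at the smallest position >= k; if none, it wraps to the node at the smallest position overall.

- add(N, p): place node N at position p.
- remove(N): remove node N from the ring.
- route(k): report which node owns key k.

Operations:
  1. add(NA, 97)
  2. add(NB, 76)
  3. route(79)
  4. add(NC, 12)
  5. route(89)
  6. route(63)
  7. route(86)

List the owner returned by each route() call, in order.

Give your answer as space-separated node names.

Op 1: add NA@97 -> ring=[97:NA]
Op 2: add NB@76 -> ring=[76:NB,97:NA]
Op 3: route key 79: smallest pos >= 79 is 97 -> NA
Op 4: add NC@12 -> ring=[12:NC,76:NB,97:NA]
Op 5: route key 89: smallest pos >= 89 is 97 -> NA
Op 6: route key 63: smallest pos >= 63 is 76 -> NB
Op 7: route key 86: smallest pos >= 86 is 97 -> NA

Answer: NA NA NB NA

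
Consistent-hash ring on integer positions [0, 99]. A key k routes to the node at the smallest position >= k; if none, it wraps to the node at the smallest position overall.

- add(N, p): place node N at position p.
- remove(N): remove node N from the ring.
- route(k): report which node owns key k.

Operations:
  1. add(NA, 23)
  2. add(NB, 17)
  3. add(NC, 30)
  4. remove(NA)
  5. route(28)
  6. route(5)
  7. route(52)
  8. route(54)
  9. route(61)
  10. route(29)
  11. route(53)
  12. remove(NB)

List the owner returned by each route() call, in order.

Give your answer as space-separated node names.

Answer: NC NB NB NB NB NC NB

Derivation:
Op 1: add NA@23 -> ring=[23:NA]
Op 2: add NB@17 -> ring=[17:NB,23:NA]
Op 3: add NC@30 -> ring=[17:NB,23:NA,30:NC]
Op 4: remove NA -> ring=[17:NB,30:NC]
Op 5: route key 28: smallest pos >= 28 is 30 -> NC
Op 6: route key 5: smallest pos >= 5 is 17 -> NB
Op 7: route key 52: none >= 52, wrap to smallest pos 17 -> NB
Op 8: route key 54: none >= 54, wrap to smallest pos 17 -> NB
Op 9: route key 61: none >= 61, wrap to smallest pos 17 -> NB
Op 10: route key 29: smallest pos >= 29 is 30 -> NC
Op 11: route key 53: none >= 53, wrap to smallest pos 17 -> NB
Op 12: remove NB -> ring=[30:NC]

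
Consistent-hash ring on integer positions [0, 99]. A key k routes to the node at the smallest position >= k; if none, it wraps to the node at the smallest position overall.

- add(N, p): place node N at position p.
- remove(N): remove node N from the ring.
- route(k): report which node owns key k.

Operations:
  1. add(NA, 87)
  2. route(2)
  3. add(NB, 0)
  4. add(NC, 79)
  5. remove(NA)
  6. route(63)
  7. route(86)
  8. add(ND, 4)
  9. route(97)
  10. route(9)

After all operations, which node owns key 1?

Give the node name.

Answer: ND

Derivation:
Op 1: add NA@87 -> ring=[87:NA]
Op 2: route key 2: smallest pos >= 2 is 87 -> NA
Op 3: add NB@0 -> ring=[0:NB,87:NA]
Op 4: add NC@79 -> ring=[0:NB,79:NC,87:NA]
Op 5: remove NA -> ring=[0:NB,79:NC]
Op 6: route key 63: smallest pos >= 63 is 79 -> NC
Op 7: route key 86: none >= 86, wrap to smallest pos 0 -> NB
Op 8: add ND@4 -> ring=[0:NB,4:ND,79:NC]
Op 9: route key 97: none >= 97, wrap to smallest pos 0 -> NB
Op 10: route key 9: smallest pos >= 9 is 79 -> NC
Final route key 1: smallest pos >= 1 is 4 -> ND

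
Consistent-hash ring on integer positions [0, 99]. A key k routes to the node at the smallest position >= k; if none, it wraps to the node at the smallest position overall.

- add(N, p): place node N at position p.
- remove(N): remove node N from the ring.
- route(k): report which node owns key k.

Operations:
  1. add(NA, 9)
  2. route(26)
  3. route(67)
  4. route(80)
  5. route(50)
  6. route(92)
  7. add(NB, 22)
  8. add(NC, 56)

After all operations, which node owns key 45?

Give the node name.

Answer: NC

Derivation:
Op 1: add NA@9 -> ring=[9:NA]
Op 2: route key 26: none >= 26, wrap to smallest pos 9 -> NA
Op 3: route key 67: none >= 67, wrap to smallest pos 9 -> NA
Op 4: route key 80: none >= 80, wrap to smallest pos 9 -> NA
Op 5: route key 50: none >= 50, wrap to smallest pos 9 -> NA
Op 6: route key 92: none >= 92, wrap to smallest pos 9 -> NA
Op 7: add NB@22 -> ring=[9:NA,22:NB]
Op 8: add NC@56 -> ring=[9:NA,22:NB,56:NC]
Final route key 45: smallest pos >= 45 is 56 -> NC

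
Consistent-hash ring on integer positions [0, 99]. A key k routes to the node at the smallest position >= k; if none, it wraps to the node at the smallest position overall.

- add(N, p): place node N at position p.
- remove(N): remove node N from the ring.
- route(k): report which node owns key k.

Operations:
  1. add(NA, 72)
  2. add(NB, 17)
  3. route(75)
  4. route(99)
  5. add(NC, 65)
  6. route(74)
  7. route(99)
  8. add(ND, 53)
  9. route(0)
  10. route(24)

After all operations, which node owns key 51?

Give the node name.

Answer: ND

Derivation:
Op 1: add NA@72 -> ring=[72:NA]
Op 2: add NB@17 -> ring=[17:NB,72:NA]
Op 3: route key 75: none >= 75, wrap to smallest pos 17 -> NB
Op 4: route key 99: none >= 99, wrap to smallest pos 17 -> NB
Op 5: add NC@65 -> ring=[17:NB,65:NC,72:NA]
Op 6: route key 74: none >= 74, wrap to smallest pos 17 -> NB
Op 7: route key 99: none >= 99, wrap to smallest pos 17 -> NB
Op 8: add ND@53 -> ring=[17:NB,53:ND,65:NC,72:NA]
Op 9: route key 0: smallest pos >= 0 is 17 -> NB
Op 10: route key 24: smallest pos >= 24 is 53 -> ND
Final route key 51: smallest pos >= 51 is 53 -> ND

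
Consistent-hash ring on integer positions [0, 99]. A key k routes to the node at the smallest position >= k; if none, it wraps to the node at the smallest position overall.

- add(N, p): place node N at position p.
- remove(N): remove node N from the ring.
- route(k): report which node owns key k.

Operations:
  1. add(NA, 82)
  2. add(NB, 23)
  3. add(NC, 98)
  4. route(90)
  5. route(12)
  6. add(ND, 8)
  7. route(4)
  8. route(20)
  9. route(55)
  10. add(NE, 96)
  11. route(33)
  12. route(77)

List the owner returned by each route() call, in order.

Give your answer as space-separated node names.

Answer: NC NB ND NB NA NA NA

Derivation:
Op 1: add NA@82 -> ring=[82:NA]
Op 2: add NB@23 -> ring=[23:NB,82:NA]
Op 3: add NC@98 -> ring=[23:NB,82:NA,98:NC]
Op 4: route key 90: smallest pos >= 90 is 98 -> NC
Op 5: route key 12: smallest pos >= 12 is 23 -> NB
Op 6: add ND@8 -> ring=[8:ND,23:NB,82:NA,98:NC]
Op 7: route key 4: smallest pos >= 4 is 8 -> ND
Op 8: route key 20: smallest pos >= 20 is 23 -> NB
Op 9: route key 55: smallest pos >= 55 is 82 -> NA
Op 10: add NE@96 -> ring=[8:ND,23:NB,82:NA,96:NE,98:NC]
Op 11: route key 33: smallest pos >= 33 is 82 -> NA
Op 12: route key 77: smallest pos >= 77 is 82 -> NA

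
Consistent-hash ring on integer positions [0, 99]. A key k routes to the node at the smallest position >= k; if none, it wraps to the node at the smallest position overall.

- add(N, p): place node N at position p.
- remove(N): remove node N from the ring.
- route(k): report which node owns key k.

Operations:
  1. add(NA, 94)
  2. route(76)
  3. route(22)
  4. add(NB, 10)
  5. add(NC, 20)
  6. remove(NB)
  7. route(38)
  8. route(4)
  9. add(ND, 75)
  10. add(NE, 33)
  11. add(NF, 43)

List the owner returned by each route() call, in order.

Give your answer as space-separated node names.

Op 1: add NA@94 -> ring=[94:NA]
Op 2: route key 76: smallest pos >= 76 is 94 -> NA
Op 3: route key 22: smallest pos >= 22 is 94 -> NA
Op 4: add NB@10 -> ring=[10:NB,94:NA]
Op 5: add NC@20 -> ring=[10:NB,20:NC,94:NA]
Op 6: remove NB -> ring=[20:NC,94:NA]
Op 7: route key 38: smallest pos >= 38 is 94 -> NA
Op 8: route key 4: smallest pos >= 4 is 20 -> NC
Op 9: add ND@75 -> ring=[20:NC,75:ND,94:NA]
Op 10: add NE@33 -> ring=[20:NC,33:NE,75:ND,94:NA]
Op 11: add NF@43 -> ring=[20:NC,33:NE,43:NF,75:ND,94:NA]

Answer: NA NA NA NC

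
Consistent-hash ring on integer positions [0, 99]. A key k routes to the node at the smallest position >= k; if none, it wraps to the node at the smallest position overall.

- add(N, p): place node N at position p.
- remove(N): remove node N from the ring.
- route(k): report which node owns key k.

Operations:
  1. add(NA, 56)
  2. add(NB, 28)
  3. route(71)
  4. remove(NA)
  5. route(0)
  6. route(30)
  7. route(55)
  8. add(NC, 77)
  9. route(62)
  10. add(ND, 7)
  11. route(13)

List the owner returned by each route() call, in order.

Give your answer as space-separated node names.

Answer: NB NB NB NB NC NB

Derivation:
Op 1: add NA@56 -> ring=[56:NA]
Op 2: add NB@28 -> ring=[28:NB,56:NA]
Op 3: route key 71: none >= 71, wrap to smallest pos 28 -> NB
Op 4: remove NA -> ring=[28:NB]
Op 5: route key 0: smallest pos >= 0 is 28 -> NB
Op 6: route key 30: none >= 30, wrap to smallest pos 28 -> NB
Op 7: route key 55: none >= 55, wrap to smallest pos 28 -> NB
Op 8: add NC@77 -> ring=[28:NB,77:NC]
Op 9: route key 62: smallest pos >= 62 is 77 -> NC
Op 10: add ND@7 -> ring=[7:ND,28:NB,77:NC]
Op 11: route key 13: smallest pos >= 13 is 28 -> NB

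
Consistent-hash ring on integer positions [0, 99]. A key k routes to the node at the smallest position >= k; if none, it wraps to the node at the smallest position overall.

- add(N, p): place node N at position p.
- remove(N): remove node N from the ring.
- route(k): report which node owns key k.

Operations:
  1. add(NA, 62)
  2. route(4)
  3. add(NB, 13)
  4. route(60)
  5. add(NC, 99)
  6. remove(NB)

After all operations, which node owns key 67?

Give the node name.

Answer: NC

Derivation:
Op 1: add NA@62 -> ring=[62:NA]
Op 2: route key 4: smallest pos >= 4 is 62 -> NA
Op 3: add NB@13 -> ring=[13:NB,62:NA]
Op 4: route key 60: smallest pos >= 60 is 62 -> NA
Op 5: add NC@99 -> ring=[13:NB,62:NA,99:NC]
Op 6: remove NB -> ring=[62:NA,99:NC]
Final route key 67: smallest pos >= 67 is 99 -> NC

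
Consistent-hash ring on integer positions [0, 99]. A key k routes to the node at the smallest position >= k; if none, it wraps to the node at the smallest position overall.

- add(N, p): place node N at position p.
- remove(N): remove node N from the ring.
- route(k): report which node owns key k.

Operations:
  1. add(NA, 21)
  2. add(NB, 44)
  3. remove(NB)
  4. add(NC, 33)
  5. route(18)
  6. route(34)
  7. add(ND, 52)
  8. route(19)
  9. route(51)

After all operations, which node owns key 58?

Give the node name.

Op 1: add NA@21 -> ring=[21:NA]
Op 2: add NB@44 -> ring=[21:NA,44:NB]
Op 3: remove NB -> ring=[21:NA]
Op 4: add NC@33 -> ring=[21:NA,33:NC]
Op 5: route key 18: smallest pos >= 18 is 21 -> NA
Op 6: route key 34: none >= 34, wrap to smallest pos 21 -> NA
Op 7: add ND@52 -> ring=[21:NA,33:NC,52:ND]
Op 8: route key 19: smallest pos >= 19 is 21 -> NA
Op 9: route key 51: smallest pos >= 51 is 52 -> ND
Final route key 58: none >= 58, wrap to smallest pos 21 -> NA

Answer: NA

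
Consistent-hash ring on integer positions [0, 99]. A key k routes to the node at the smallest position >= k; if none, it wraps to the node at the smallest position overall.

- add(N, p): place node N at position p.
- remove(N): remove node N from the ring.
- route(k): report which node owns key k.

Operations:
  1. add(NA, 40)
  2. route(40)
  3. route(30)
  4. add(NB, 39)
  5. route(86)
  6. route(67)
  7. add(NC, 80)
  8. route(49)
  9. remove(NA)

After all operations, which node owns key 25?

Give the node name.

Answer: NB

Derivation:
Op 1: add NA@40 -> ring=[40:NA]
Op 2: route key 40: smallest pos >= 40 is 40 -> NA
Op 3: route key 30: smallest pos >= 30 is 40 -> NA
Op 4: add NB@39 -> ring=[39:NB,40:NA]
Op 5: route key 86: none >= 86, wrap to smallest pos 39 -> NB
Op 6: route key 67: none >= 67, wrap to smallest pos 39 -> NB
Op 7: add NC@80 -> ring=[39:NB,40:NA,80:NC]
Op 8: route key 49: smallest pos >= 49 is 80 -> NC
Op 9: remove NA -> ring=[39:NB,80:NC]
Final route key 25: smallest pos >= 25 is 39 -> NB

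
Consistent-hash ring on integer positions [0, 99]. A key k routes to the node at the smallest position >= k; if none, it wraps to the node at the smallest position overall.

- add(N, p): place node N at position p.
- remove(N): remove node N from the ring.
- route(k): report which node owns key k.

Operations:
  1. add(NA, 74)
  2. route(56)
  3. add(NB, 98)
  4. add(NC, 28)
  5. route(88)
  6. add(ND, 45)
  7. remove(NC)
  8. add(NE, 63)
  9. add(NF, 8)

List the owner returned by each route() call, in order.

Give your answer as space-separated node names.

Op 1: add NA@74 -> ring=[74:NA]
Op 2: route key 56: smallest pos >= 56 is 74 -> NA
Op 3: add NB@98 -> ring=[74:NA,98:NB]
Op 4: add NC@28 -> ring=[28:NC,74:NA,98:NB]
Op 5: route key 88: smallest pos >= 88 is 98 -> NB
Op 6: add ND@45 -> ring=[28:NC,45:ND,74:NA,98:NB]
Op 7: remove NC -> ring=[45:ND,74:NA,98:NB]
Op 8: add NE@63 -> ring=[45:ND,63:NE,74:NA,98:NB]
Op 9: add NF@8 -> ring=[8:NF,45:ND,63:NE,74:NA,98:NB]

Answer: NA NB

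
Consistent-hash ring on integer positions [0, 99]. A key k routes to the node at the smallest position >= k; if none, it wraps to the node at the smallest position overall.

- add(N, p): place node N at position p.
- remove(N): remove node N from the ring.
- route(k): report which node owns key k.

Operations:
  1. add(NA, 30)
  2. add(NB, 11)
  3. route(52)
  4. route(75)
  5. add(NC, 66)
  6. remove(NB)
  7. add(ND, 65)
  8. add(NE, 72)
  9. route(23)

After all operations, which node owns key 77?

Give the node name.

Answer: NA

Derivation:
Op 1: add NA@30 -> ring=[30:NA]
Op 2: add NB@11 -> ring=[11:NB,30:NA]
Op 3: route key 52: none >= 52, wrap to smallest pos 11 -> NB
Op 4: route key 75: none >= 75, wrap to smallest pos 11 -> NB
Op 5: add NC@66 -> ring=[11:NB,30:NA,66:NC]
Op 6: remove NB -> ring=[30:NA,66:NC]
Op 7: add ND@65 -> ring=[30:NA,65:ND,66:NC]
Op 8: add NE@72 -> ring=[30:NA,65:ND,66:NC,72:NE]
Op 9: route key 23: smallest pos >= 23 is 30 -> NA
Final route key 77: none >= 77, wrap to smallest pos 30 -> NA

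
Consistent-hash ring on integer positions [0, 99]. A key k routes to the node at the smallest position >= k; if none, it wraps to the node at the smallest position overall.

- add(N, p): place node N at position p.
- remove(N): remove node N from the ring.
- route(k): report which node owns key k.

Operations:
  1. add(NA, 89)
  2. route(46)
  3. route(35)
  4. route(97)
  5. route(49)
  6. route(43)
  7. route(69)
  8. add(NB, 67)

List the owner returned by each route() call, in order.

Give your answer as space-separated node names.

Op 1: add NA@89 -> ring=[89:NA]
Op 2: route key 46: smallest pos >= 46 is 89 -> NA
Op 3: route key 35: smallest pos >= 35 is 89 -> NA
Op 4: route key 97: none >= 97, wrap to smallest pos 89 -> NA
Op 5: route key 49: smallest pos >= 49 is 89 -> NA
Op 6: route key 43: smallest pos >= 43 is 89 -> NA
Op 7: route key 69: smallest pos >= 69 is 89 -> NA
Op 8: add NB@67 -> ring=[67:NB,89:NA]

Answer: NA NA NA NA NA NA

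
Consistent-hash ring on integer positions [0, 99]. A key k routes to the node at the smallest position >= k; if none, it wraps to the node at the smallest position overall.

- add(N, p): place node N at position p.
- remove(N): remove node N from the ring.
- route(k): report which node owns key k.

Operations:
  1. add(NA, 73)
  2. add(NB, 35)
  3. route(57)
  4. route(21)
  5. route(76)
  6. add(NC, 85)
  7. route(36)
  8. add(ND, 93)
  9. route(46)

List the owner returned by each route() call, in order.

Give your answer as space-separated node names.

Op 1: add NA@73 -> ring=[73:NA]
Op 2: add NB@35 -> ring=[35:NB,73:NA]
Op 3: route key 57: smallest pos >= 57 is 73 -> NA
Op 4: route key 21: smallest pos >= 21 is 35 -> NB
Op 5: route key 76: none >= 76, wrap to smallest pos 35 -> NB
Op 6: add NC@85 -> ring=[35:NB,73:NA,85:NC]
Op 7: route key 36: smallest pos >= 36 is 73 -> NA
Op 8: add ND@93 -> ring=[35:NB,73:NA,85:NC,93:ND]
Op 9: route key 46: smallest pos >= 46 is 73 -> NA

Answer: NA NB NB NA NA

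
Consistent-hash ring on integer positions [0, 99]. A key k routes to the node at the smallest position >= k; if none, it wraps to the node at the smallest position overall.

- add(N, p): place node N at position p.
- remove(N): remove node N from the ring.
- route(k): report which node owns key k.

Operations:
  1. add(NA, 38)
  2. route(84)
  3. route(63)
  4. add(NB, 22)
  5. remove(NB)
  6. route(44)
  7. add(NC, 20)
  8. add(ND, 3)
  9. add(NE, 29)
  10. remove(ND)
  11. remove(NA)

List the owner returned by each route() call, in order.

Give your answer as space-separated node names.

Op 1: add NA@38 -> ring=[38:NA]
Op 2: route key 84: none >= 84, wrap to smallest pos 38 -> NA
Op 3: route key 63: none >= 63, wrap to smallest pos 38 -> NA
Op 4: add NB@22 -> ring=[22:NB,38:NA]
Op 5: remove NB -> ring=[38:NA]
Op 6: route key 44: none >= 44, wrap to smallest pos 38 -> NA
Op 7: add NC@20 -> ring=[20:NC,38:NA]
Op 8: add ND@3 -> ring=[3:ND,20:NC,38:NA]
Op 9: add NE@29 -> ring=[3:ND,20:NC,29:NE,38:NA]
Op 10: remove ND -> ring=[20:NC,29:NE,38:NA]
Op 11: remove NA -> ring=[20:NC,29:NE]

Answer: NA NA NA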